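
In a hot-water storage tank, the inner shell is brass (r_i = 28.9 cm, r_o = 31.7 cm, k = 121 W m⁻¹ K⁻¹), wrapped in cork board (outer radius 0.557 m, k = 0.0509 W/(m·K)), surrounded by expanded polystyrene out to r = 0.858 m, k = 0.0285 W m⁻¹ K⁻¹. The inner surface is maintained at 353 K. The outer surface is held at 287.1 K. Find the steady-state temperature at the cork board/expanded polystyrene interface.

T = 316.9 K

Treat each layer as a resistance in series:
  R_brass = (1/0.289 − 1/0.317)/(4πk) = 0.3056/(4π·121) = 2.010×10^-4 K/W
  R_cork board = (1/0.317 − 1/0.557)/(4πk) = 1.359/(4π·0.0509) = 2.125 K/W
  R_expanded polystyrene = (1/0.557 − 1/0.858)/(4πk) = 0.6298/(4π·0.0285) = 1.759 K/W
ΣR = 2.010×10^-4 + 2.125 + 1.759 = 3.884 K/W
Q = ΔT/ΣR = (353 K − 287.1 K)/3.884 = 16.97 W
From the inner boundary to the cork board/expanded polystyrene interface, ΣR_partial = 2.125 K/W.
T_interface = T_in − Q·ΣR_partial = 353 K − (16.97)(2.125) = 316.9 K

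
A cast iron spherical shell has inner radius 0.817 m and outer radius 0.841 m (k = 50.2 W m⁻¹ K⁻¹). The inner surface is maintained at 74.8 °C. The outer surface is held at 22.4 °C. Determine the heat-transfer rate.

Q = 4πk·ΔT/(1/r₁ − 1/r₂) = 4π × 50.2 × 52.4 / (1/0.817 − 1/0.841) = 9.46×10^5 W

Q = 946 kW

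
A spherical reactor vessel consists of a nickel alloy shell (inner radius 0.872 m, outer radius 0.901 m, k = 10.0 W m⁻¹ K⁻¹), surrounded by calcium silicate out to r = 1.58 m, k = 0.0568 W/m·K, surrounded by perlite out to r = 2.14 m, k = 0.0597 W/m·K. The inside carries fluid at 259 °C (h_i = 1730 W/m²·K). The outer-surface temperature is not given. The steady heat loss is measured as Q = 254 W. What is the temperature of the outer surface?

Sum the resistances:
  R_conv,in = 1/(4πr²h) = 1/(4π·0.872²·1730) = 6.049×10^-5 K/W
  R_nickel alloy = (1/0.872 − 1/0.901)/(4πk) = 0.03691/(4π·10.0) = 2.937×10^-4 K/W
  R_calcium silicate = (1/0.901 − 1/1.58)/(4πk) = 0.4770/(4π·0.0568) = 0.6682 K/W
  R_perlite = (1/1.58 − 1/2.14)/(4πk) = 0.1656/(4π·0.0597) = 0.2208 K/W
ΣR = 0.8894 K/W
ΔT = Q·ΣR = 254 × 0.8894 = 225.9 K
Heat flows outward, so T_out = T_in − ΔT = 259 − 225.9 = 33.1 °C

T_out = 33.1 °C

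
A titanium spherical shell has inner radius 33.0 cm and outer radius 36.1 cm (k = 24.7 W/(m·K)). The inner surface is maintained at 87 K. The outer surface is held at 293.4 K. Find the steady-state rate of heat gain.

Q = 4πk·ΔT/(1/r₁ − 1/r₂) = 4π × 24.7 × 206.4 / (1/0.330 − 1/0.361) = 2.46×10^5 W

Q = 246 kW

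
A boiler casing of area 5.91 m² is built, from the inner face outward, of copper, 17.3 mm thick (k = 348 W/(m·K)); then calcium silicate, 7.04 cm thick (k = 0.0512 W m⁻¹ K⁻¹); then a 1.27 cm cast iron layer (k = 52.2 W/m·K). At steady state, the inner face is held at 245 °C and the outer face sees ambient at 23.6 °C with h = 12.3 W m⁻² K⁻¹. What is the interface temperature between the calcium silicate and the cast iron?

T = 36.0 °C

Resistance network (inner→outer):
  R_copper = L/(kA) = 0.0173/(348·5.91) = 8.412×10^-6 K/W
  R_calcium silicate = L/(kA) = 0.0704/(0.0512·5.91) = 0.2327 K/W
  R_cast iron = L/(kA) = 0.0127/(52.2·5.91) = 4.117×10^-5 K/W
  R_conv,out = 1/(hA) = 1/(12.3·5.91) = 0.01376 K/W
ΣR = 8.412×10^-6 + 0.2327 + 4.117×10^-5 + 0.01376 = 0.2465 K/W
Q = ΔT/ΣR = (245 °C − 23.6 °C)/0.2465 = 898.2 W
From the inner boundary to the calcium silicate/cast iron interface, ΣR_partial = 0.2327 K/W.
T_interface = T_in − Q·ΣR_partial = 245 °C − (898.2)(0.2327) = 36.0 °C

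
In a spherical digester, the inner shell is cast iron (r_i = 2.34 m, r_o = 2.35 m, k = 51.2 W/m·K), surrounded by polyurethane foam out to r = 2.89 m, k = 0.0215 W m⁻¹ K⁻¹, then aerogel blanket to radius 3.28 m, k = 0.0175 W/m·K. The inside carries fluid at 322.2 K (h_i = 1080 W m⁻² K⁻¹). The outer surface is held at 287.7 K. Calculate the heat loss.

Q = 71.7 W

Treat each layer as a resistance in series:
  R_conv,in = 1/(4πr²h) = 1/(4π·2.34²·1080) = 1.346×10^-5 K/W
  R_cast iron = (1/2.34 − 1/2.35)/(4πk) = 0.001819/(4π·51.2) = 2.826×10^-6 K/W
  R_polyurethane foam = (1/2.35 − 1/2.89)/(4πk) = 0.07951/(4π·0.0215) = 0.2943 K/W
  R_aerogel blanket = (1/2.89 − 1/3.28)/(4πk) = 0.04114/(4π·0.0175) = 0.1871 K/W
ΣR = 1.346×10^-5 + 2.826×10^-6 + 0.2943 + 0.1871 = 0.4814 K/W
Q = ΔT/ΣR = (322.2 K − 287.7 K)/0.4814 = 71.7 W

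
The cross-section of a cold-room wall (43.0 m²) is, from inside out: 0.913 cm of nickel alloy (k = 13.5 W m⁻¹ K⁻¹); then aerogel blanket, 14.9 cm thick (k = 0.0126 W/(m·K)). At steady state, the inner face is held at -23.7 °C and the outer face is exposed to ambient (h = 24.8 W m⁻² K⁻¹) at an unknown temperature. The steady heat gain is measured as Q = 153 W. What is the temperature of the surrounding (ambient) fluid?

T_out = 18.5 °C

Sum the resistances:
  R_nickel alloy = L/(kA) = 0.00913/(13.5·43.0) = 1.573×10^-5 K/W
  R_aerogel blanket = L/(kA) = 0.149/(0.0126·43.0) = 0.2750 K/W
  R_conv,out = 1/(hA) = 1/(24.8·43.0) = 9.377×10^-4 K/W
ΣR = 0.2760 K/W
ΔT = Q·ΣR = 153 × 0.2760 = 42.23 K
Heat flows inward, so T_out = T_in + ΔT = -23.7 + 42.23 = 18.5 °C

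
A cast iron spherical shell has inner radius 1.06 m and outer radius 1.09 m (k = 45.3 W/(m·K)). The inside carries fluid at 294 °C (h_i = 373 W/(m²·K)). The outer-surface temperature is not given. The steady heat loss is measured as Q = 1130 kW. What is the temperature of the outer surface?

Series resistances:
  R_conv,in = 1/(4πr²h) = 1/(4π·1.06²·373) = 1.899×10^-4 K/W
  R_cast iron = (1/1.06 − 1/1.09)/(4πk) = 0.02597/(4π·45.3) = 4.561×10^-5 K/W
ΣR = 2.355×10^-4 K/W
ΔT = Q·ΣR = 1.13×10^6 × 2.355×10^-4 = 266.1 K
Heat flows outward, so T_out = T_in − ΔT = 294 − 266.1 = 27.9 °C

T_out = 27.9 °C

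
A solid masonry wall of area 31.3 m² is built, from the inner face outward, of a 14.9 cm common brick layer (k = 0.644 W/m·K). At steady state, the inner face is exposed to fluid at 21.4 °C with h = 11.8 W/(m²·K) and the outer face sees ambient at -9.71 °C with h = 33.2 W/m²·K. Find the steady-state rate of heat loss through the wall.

Q = 2810 W

Series thermal resistances, inner to outer:
  R_conv,in = 1/(hA) = 1/(11.8·31.3) = 0.002708 K/W
  R_common brick = L/(kA) = 0.149/(0.644·31.3) = 0.007392 K/W
  R_conv,out = 1/(hA) = 1/(33.2·31.3) = 9.623×10^-4 K/W
ΣR = 0.002708 + 0.007392 + 9.623×10^-4 = 0.01106 K/W
Q = ΔT/ΣR = (21.4 °C − -9.71 °C)/0.01106 = 2810 W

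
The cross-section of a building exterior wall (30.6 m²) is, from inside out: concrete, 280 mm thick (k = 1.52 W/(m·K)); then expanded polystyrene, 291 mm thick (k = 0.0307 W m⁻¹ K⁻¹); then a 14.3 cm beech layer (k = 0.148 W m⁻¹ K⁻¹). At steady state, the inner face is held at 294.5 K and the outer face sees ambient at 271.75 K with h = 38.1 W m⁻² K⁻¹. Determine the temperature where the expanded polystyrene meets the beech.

T = 273.87 K

Treat each layer as a resistance in series:
  R_concrete = L/(kA) = 0.280/(1.52·30.6) = 0.006020 K/W
  R_expanded polystyrene = L/(kA) = 0.291/(0.0307·30.6) = 0.3098 K/W
  R_beech = L/(kA) = 0.143/(0.148·30.6) = 0.03158 K/W
  R_conv,out = 1/(hA) = 1/(38.1·30.6) = 8.577×10^-4 K/W
ΣR = 0.006020 + 0.3098 + 0.03158 + 8.577×10^-4 = 0.3483 K/W
Q = ΔT/ΣR = (294.5 K − 271.75 K)/0.3483 = 65.32 W
From the inner boundary to the expanded polystyrene/beech interface, ΣR_partial = 0.3158 K/W.
T_interface = T_in − Q·ΣR_partial = 294.5 K − (65.32)(0.3158) = 273.87 K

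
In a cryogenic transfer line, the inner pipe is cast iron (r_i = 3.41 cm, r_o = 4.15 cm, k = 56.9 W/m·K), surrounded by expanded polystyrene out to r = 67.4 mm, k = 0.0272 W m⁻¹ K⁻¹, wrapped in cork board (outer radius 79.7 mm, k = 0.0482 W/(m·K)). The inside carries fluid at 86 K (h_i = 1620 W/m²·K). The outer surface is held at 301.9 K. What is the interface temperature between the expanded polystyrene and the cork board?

T = 266.7 K

Series thermal resistances, inner to outer:
  R'_conv,in = 1/(2πr h) = 1/(2π·0.0341·1620) = 0.002881 m·K/W
  R'_cast iron = ln(0.0415/0.0341)/(2πk) = 0.1964/(2π·56.9) = 5.493×10^-4 m·K/W
  R'_expanded polystyrene = ln(0.0674/0.0415)/(2πk) = 0.4850/(2π·0.0272) = 2.838 m·K/W
  R'_cork board = ln(0.0797/0.0674)/(2πk) = 0.1676/(2π·0.0482) = 0.5535 m·K/W
ΣR = 0.002881 + 5.493×10^-4 + 2.838 + 0.5535 = 3.395 m·K/W
Q' = ΔT/ΣR = (86 K − 301.9 K)/3.395 = -63.59 W/m
From the inner boundary to the expanded polystyrene/cork board interface, ΣR_partial = 2.841 m·K/W.
T_interface = T_in − Q'·ΣR_partial = 86 K − (-63.59)(2.841) = 266.7 K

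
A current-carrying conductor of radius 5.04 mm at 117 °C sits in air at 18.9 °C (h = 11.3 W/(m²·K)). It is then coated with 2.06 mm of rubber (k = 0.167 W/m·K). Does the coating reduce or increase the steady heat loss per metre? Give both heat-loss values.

Critical radius for a cylinder: r_cr = k/h = 0.0148 m = 1.48 cm.
Outer radius after coating: r₂ = 0.00504 + 0.00206 = 0.00710 m.
Since r₁ < r_cr and r₂ ≤ r_cr, the coating moves toward the maximum at r_cr — heat loss rises.
Bare: R = 1/(2πr₁h) = 2.795 m·K/W; Q = 98.1/2.795 = 35.1 W/m.
Coated: R = R_cond + R_conv = 2.310 m·K/W; Q = 98.1/2.310 = 42.5 W/m.

increases: 35.1 → 42.5 W/m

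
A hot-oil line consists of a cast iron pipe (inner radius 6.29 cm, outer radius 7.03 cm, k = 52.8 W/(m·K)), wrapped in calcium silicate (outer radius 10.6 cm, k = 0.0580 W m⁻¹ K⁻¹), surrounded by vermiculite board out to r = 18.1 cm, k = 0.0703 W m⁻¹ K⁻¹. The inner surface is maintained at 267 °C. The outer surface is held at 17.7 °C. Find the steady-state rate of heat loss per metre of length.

Resistance network (inner→outer):
  R'_cast iron = ln(0.0703/0.0629)/(2πk) = 0.1112/(2π·52.8) = 3.353×10^-4 m·K/W
  R'_calcium silicate = ln(0.106/0.0703)/(2πk) = 0.4107/(2π·0.0580) = 1.127 m·K/W
  R'_vermiculite board = ln(0.181/0.106)/(2πk) = 0.5351/(2π·0.0703) = 1.211 m·K/W
ΣR = 3.353×10^-4 + 1.127 + 1.211 = 2.338 m·K/W
Q' = ΔT/ΣR = (267 °C − 17.7 °C)/2.338 = 107 W/m

Q' = 107 W/m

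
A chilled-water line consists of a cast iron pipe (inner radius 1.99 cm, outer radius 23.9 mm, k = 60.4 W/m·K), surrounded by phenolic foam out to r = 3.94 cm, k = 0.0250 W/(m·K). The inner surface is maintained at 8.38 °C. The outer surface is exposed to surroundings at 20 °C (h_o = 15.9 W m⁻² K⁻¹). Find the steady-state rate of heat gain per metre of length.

Treat each layer as a resistance in series:
  R'_cast iron = ln(0.0239/0.0199)/(2πk) = 0.1832/(2π·60.4) = 4.826×10^-4 m·K/W
  R'_phenolic foam = ln(0.0394/0.0239)/(2πk) = 0.4999/(2π·0.0250) = 3.182 m·K/W
  R'_conv,out = 1/(2πr h) = 1/(2π·0.0394·15.9) = 0.2541 m·K/W
ΣR = 4.826×10^-4 + 3.182 + 0.2541 = 3.437 m·K/W
Q' = ΔT/ΣR = (8.38 °C − 20 °C)/3.437 = -3.38 W/m
(Negative Q' ⇒ heat flows inward; heat gain = 3.38 W/m.)

Q' = 3.38 W/m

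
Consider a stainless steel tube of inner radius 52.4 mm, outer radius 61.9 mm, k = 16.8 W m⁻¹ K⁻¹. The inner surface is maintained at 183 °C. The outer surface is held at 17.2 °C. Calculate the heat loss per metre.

Q' = 2πk·ΔT/ln(r₂/r₁) = 2π × 16.8 × 165.8 / ln(0.0619/0.0524) = 1.05×10^5 W/m

Q' = 105 kW/m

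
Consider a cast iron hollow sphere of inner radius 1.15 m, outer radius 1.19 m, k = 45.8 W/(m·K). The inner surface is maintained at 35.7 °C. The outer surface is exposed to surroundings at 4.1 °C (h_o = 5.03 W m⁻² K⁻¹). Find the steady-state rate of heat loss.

Q = 2.82 kW

Resistance network (inner→outer):
  R_cast iron = (1/1.15 − 1/1.19)/(4πk) = 0.02923/(4π·45.8) = 5.079×10^-5 K/W
  R_conv,out = 1/(4πr²h) = 1/(4π·1.19²·5.03) = 0.01117 K/W
ΣR = 5.079×10^-5 + 0.01117 = 0.01122 K/W
Q = ΔT/ΣR = (35.7 °C − 4.1 °C)/0.01122 = 2820 W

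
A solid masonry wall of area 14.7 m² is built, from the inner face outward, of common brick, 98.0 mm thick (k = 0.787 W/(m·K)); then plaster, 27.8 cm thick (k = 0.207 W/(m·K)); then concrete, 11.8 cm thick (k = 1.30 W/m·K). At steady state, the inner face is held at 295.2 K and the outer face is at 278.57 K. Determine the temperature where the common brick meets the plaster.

T = 293.9 K

Series thermal resistances, inner to outer:
  R_common brick = L/(kA) = 0.0980/(0.787·14.7) = 0.008471 K/W
  R_plaster = L/(kA) = 0.278/(0.207·14.7) = 0.09136 K/W
  R_concrete = L/(kA) = 0.118/(1.30·14.7) = 0.006175 K/W
ΣR = 0.008471 + 0.09136 + 0.006175 = 0.1060 K/W
Q = ΔT/ΣR = (295.2 K − 278.57 K)/0.1060 = 156.9 W
From the inner boundary to the common brick/plaster interface, ΣR_partial = 0.008471 K/W.
T_interface = T_in − Q·ΣR_partial = 295.2 K − (156.9)(0.008471) = 293.9 K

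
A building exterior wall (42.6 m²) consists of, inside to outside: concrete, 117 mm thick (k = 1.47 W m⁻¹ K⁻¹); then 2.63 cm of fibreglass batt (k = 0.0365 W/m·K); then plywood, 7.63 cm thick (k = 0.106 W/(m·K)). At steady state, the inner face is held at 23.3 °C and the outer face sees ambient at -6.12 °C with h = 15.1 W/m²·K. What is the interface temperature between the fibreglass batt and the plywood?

T = 8.46 °C

Resistance network (inner→outer):
  R_concrete = L/(kA) = 0.117/(1.47·42.6) = 0.001868 K/W
  R_fibreglass batt = L/(kA) = 0.0263/(0.0365·42.6) = 0.01691 K/W
  R_plywood = L/(kA) = 0.0763/(0.106·42.6) = 0.01690 K/W
  R_conv,out = 1/(hA) = 1/(15.1·42.6) = 0.001555 K/W
ΣR = 0.001868 + 0.01691 + 0.01690 + 0.001555 = 0.03723 K/W
Q = ΔT/ΣR = (23.3 °C − -6.12 °C)/0.03723 = 790.2 W
From the inner boundary to the fibreglass batt/plywood interface, ΣR_partial = 0.01878 K/W.
T_interface = T_in − Q·ΣR_partial = 23.3 °C − (790.2)(0.01878) = 8.46 °C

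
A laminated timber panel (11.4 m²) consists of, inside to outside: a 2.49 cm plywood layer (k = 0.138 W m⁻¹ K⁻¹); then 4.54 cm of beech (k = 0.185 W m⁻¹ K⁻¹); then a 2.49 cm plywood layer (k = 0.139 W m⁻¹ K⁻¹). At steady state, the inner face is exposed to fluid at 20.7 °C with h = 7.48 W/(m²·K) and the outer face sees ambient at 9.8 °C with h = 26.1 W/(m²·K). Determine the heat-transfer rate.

Treat each layer as a resistance in series:
  R_conv,in = 1/(hA) = 1/(7.48·11.4) = 0.01173 K/W
  R_plywood = L/(kA) = 0.0249/(0.138·11.4) = 0.01583 K/W
  R_beech = L/(kA) = 0.0454/(0.185·11.4) = 0.02153 K/W
  R_plywood = L/(kA) = 0.0249/(0.139·11.4) = 0.01571 K/W
  R_conv,out = 1/(hA) = 1/(26.1·11.4) = 0.003361 K/W
ΣR = 0.01173 + 0.01583 + 0.02153 + 0.01571 + 0.003361 = 0.06816 K/W
Q = ΔT/ΣR = (20.7 °C − 9.8 °C)/0.06816 = 160 W

Q = 160 W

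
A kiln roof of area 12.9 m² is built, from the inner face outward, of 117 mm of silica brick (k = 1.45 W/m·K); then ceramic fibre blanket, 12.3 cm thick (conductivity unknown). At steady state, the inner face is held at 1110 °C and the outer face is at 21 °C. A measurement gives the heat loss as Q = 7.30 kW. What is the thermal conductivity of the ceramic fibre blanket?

k = 0.0667 W/m·K

ΣR = ΔT/Q = |1110 − 21|/7300 = 0.1492 K/W
Known resistances:
  R_silica brick = L/(kA) = 0.117/(1.45·12.9) = 0.006255 K/W
R_ceramic fibre blanket = ΣR − ΣR_known = 0.1492 − 0.006255 = 0.1429 K/W
L/(kA) = 0.1429 ⇒ k = 0.123/(0.1429·12.9) = 0.0667 W/m·K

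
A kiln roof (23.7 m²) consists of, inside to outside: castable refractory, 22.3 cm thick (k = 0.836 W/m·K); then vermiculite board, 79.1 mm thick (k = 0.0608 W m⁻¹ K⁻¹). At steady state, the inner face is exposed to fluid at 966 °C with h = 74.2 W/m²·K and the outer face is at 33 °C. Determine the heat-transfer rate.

Q = 14.0 kW

Treat each layer as a resistance in series:
  R_conv,in = 1/(hA) = 1/(74.2·23.7) = 5.687×10^-4 K/W
  R_castable refractory = L/(kA) = 0.223/(0.836·23.7) = 0.01126 K/W
  R_vermiculite board = L/(kA) = 0.0791/(0.0608·23.7) = 0.05489 K/W
ΣR = 5.687×10^-4 + 0.01126 + 0.05489 = 0.06672 K/W
Q = ΔT/ΣR = (966 °C − 33 °C)/0.06672 = 14000 W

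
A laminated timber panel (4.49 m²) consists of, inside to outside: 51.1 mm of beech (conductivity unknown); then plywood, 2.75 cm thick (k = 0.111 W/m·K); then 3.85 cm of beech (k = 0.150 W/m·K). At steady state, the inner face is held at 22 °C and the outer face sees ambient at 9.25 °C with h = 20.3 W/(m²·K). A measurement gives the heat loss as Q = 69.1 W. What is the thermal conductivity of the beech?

ΣR = ΔT/Q = |22 − 9.25|/69.1 = 0.1845 K/W
Known resistances:
  R_plywood = L/(kA) = 0.0275/(0.111·4.49) = 0.05518 K/W
  R_beech = L/(kA) = 0.0385/(0.150·4.49) = 0.05716 K/W
  R_conv,out = 1/(hA) = 1/(20.3·4.49) = 0.01097 K/W
R_beech = ΣR − ΣR_known = 0.1845 − 0.1233 = 0.06120 K/W
L/(kA) = 0.06120 ⇒ k = 0.0511/(0.06120·4.49) = 0.186 W/m·K

k = 0.186 W/m·K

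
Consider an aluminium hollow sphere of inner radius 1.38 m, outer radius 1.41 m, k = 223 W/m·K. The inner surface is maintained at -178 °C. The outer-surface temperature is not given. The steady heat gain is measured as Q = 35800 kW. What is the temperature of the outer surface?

Sum the resistances:
  R_aluminium = (1/1.38 − 1/1.41)/(4πk) = 0.01542/(4π·223) = 5.502×10^-6 K/W
ΣR = 5.502×10^-6 K/W
ΔT = Q·ΣR = 3.58×10^7 × 5.502×10^-6 = 197.0 K
Heat flows inward, so T_out = T_in + ΔT = -178 + 197.0 = 19.0 °C

T_out = 19.0 °C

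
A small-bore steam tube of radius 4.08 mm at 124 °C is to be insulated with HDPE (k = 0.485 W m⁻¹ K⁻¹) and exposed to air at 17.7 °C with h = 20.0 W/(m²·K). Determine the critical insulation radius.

r_cr = 2.43 cm

For a cylinder, r_cr = k_ins/h = 0.485/20.0 = 0.0243 m = 2.43 cm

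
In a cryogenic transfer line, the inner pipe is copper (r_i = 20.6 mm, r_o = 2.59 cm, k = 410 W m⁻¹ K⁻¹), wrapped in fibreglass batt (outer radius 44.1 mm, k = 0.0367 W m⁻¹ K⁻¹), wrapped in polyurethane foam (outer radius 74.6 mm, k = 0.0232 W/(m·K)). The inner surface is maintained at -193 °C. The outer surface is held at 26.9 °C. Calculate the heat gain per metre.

Series thermal resistances, inner to outer:
  R'_copper = ln(0.0259/0.0206)/(2πk) = 0.2290/(2π·410) = 8.888×10^-5 m·K/W
  R'_fibreglass batt = ln(0.0441/0.0259)/(2πk) = 0.5322/(2π·0.0367) = 2.308 m·K/W
  R'_polyurethane foam = ln(0.0746/0.0441)/(2πk) = 0.5257/(2π·0.0232) = 3.606 m·K/W
ΣR = 8.888×10^-5 + 2.308 + 3.606 = 5.914 m·K/W
Q' = ΔT/ΣR = (-193 °C − 26.9 °C)/5.914 = -37.2 W/m
(Negative Q' ⇒ heat flows inward; heat gain = 37.2 W/m.)

Q' = 37.2 W/m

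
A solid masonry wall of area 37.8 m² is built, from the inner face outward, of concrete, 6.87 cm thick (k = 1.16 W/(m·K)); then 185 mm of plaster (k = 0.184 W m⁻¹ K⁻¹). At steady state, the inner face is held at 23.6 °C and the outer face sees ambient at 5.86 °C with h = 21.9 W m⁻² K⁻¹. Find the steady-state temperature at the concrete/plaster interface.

T = 22.7 °C

Resistance network (inner→outer):
  R_concrete = L/(kA) = 0.0687/(1.16·37.8) = 0.001567 K/W
  R_plaster = L/(kA) = 0.185/(0.184·37.8) = 0.02660 K/W
  R_conv,out = 1/(hA) = 1/(21.9·37.8) = 0.001208 K/W
ΣR = 0.001567 + 0.02660 + 0.001208 = 0.02937 K/W
Q = ΔT/ΣR = (23.6 °C − 5.86 °C)/0.02937 = 604.0 W
From the inner boundary to the concrete/plaster interface, ΣR_partial = 0.001567 K/W.
T_interface = T_in − Q·ΣR_partial = 23.6 °C − (604.0)(0.001567) = 22.7 °C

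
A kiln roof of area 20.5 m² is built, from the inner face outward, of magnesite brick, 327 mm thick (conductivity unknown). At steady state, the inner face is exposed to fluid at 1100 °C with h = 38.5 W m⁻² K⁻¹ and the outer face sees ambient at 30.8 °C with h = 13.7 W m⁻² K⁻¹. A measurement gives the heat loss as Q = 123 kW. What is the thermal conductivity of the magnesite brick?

k = 4.13 W/m·K

ΣR = ΔT/Q = |1100 − 30.8|/1.23×10^5 = 0.008693 K/W
Known resistances:
  R_conv,in = 1/(hA) = 1/(38.5·20.5) = 0.001267 K/W
  R_conv,out = 1/(hA) = 1/(13.7·20.5) = 0.003561 K/W
R_magnesite brick = ΣR − ΣR_known = 0.008693 − 0.004828 = 0.003865 K/W
L/(kA) = 0.003865 ⇒ k = 0.327/(0.003865·20.5) = 4.13 W/m·K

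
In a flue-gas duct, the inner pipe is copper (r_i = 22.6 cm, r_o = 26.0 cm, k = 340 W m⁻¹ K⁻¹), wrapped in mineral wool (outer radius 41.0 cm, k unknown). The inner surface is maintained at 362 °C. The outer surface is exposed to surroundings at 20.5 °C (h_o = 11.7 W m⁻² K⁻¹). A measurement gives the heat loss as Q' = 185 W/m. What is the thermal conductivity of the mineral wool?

k = 0.0400 W/m·K

ΣR = ΔT/Q' = |362 − 20.5|/185 = 1.846 m·K/W
Known resistances:
  R'_copper = ln(0.260/0.226)/(2πk) = 0.1401/(2π·340) = 6.560×10^-5 m·K/W
  R'_conv,out = 1/(2πr h) = 1/(2π·0.410·11.7) = 0.03318 m·K/W
R_mineral wool = ΣR − ΣR_known = 1.846 − 0.03325 = 1.813 m·K/W
ln(r₂/r₁)/(2πk) = 1.813 ⇒ k = 0.4555/(2π·1.813) = 0.0400 W/m·K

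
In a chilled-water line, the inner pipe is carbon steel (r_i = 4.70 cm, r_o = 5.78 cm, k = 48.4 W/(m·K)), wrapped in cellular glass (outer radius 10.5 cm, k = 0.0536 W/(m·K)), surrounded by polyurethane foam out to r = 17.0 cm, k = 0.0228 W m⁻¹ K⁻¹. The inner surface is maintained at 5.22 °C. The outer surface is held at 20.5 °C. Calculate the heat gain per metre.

Resistance network (inner→outer):
  R'_carbon steel = ln(0.0578/0.0470)/(2πk) = 0.2068/(2π·48.4) = 6.802×10^-4 m·K/W
  R'_cellular glass = ln(0.105/0.0578)/(2πk) = 0.5970/(2π·0.0536) = 1.773 m·K/W
  R'_polyurethane foam = ln(0.170/0.105)/(2πk) = 0.4818/(2π·0.0228) = 3.363 m·K/W
ΣR = 6.802×10^-4 + 1.773 + 3.363 = 5.137 m·K/W
Q' = ΔT/ΣR = (5.22 °C − 20.5 °C)/5.137 = -2.97 W/m
(Negative Q' ⇒ heat flows inward; heat gain = 2.97 W/m.)

Q' = 2.97 W/m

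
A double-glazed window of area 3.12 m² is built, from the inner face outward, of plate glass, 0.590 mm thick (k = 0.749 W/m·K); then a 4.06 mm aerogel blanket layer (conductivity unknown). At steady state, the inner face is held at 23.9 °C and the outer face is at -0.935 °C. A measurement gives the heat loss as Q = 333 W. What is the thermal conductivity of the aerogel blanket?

k = 0.0175 W/m·K

ΣR = ΔT/Q = |23.9 − -0.935|/333 = 0.07458 K/W
Known resistances:
  R_plate glass = L/(kA) = 5.90×10^-4/(0.749·3.12) = 2.525×10^-4 K/W
R_aerogel blanket = ΣR − ΣR_known = 0.07458 − 2.525×10^-4 = 0.07433 K/W
L/(kA) = 0.07433 ⇒ k = 0.00406/(0.07433·3.12) = 0.0175 W/m·K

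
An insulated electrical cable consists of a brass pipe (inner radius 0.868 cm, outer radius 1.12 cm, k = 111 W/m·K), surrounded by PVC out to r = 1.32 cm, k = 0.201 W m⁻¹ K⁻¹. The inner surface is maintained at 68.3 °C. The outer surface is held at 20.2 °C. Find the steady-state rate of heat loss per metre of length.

Q' = 369 W/m

Resistance network (inner→outer):
  R'_brass = ln(0.0112/0.00868)/(2πk) = 0.2549/(2π·111) = 3.655×10^-4 m·K/W
  R'_PVC = ln(0.0132/0.0112)/(2πk) = 0.1643/(2π·0.201) = 0.1301 m·K/W
ΣR = 3.655×10^-4 + 0.1301 = 0.1305 m·K/W
Q' = ΔT/ΣR = (68.3 °C − 20.2 °C)/0.1305 = 369 W/m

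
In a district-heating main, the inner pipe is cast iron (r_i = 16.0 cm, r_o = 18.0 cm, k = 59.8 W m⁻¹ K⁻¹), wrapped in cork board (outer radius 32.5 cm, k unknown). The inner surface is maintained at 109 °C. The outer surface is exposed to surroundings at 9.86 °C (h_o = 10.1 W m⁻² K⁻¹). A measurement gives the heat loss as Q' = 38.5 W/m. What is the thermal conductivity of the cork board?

ΣR = ΔT/Q' = |109 − 9.86|/38.5 = 2.575 m·K/W
Known resistances:
  R'_cast iron = ln(0.180/0.160)/(2πk) = 0.1178/(2π·59.8) = 3.135×10^-4 m·K/W
  R'_conv,out = 1/(2πr h) = 1/(2π·0.325·10.1) = 0.04849 m·K/W
R_cork board = ΣR − ΣR_known = 2.575 − 0.04880 = 2.526 m·K/W
ln(r₂/r₁)/(2πk) = 2.526 ⇒ k = 0.5909/(2π·2.526) = 0.0372 W/m·K

k = 0.0372 W/m·K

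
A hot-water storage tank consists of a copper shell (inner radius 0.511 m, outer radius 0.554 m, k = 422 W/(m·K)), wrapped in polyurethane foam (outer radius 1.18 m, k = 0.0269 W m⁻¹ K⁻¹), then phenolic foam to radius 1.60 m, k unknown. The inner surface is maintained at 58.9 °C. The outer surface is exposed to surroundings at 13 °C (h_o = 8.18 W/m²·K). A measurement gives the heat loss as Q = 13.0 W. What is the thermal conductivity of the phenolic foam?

k = 0.0255 W/m·K

ΣR = ΔT/Q = |58.9 − 13|/13.0 = 3.531 K/W
Known resistances:
  R_copper = (1/0.511 − 1/0.554)/(4πk) = 0.1519/(4π·422) = 2.864×10^-5 K/W
  R_polyurethane foam = (1/0.554 − 1/1.18)/(4πk) = 0.9576/(4π·0.0269) = 2.833 K/W
  R_conv,out = 1/(4πr²h) = 1/(4π·1.60²·8.18) = 0.003800 K/W
R_phenolic foam = ΣR − ΣR_known = 3.531 − 2.837 = 0.6940 K/W
(1/r₁−1/r₂)/(4πk) = 0.6940 ⇒ k = 0.2225/(4π·0.6940) = 0.0255 W/m·K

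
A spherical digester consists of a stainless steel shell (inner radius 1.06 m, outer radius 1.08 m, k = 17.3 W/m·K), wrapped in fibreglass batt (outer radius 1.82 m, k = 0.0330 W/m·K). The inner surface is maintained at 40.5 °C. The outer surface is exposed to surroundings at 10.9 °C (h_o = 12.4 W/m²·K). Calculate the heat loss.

Q = 32.5 W

Series thermal resistances, inner to outer:
  R_stainless steel = (1/1.06 − 1/1.08)/(4πk) = 0.01747/(4π·17.3) = 8.036×10^-5 K/W
  R_fibreglass batt = (1/1.08 − 1/1.82)/(4πk) = 0.3765/(4π·0.0330) = 0.9078 K/W
  R_conv,out = 1/(4πr²h) = 1/(4π·1.82²·12.4) = 0.001937 K/W
ΣR = 8.036×10^-5 + 0.9078 + 0.001937 = 0.9098 K/W
Q = ΔT/ΣR = (40.5 °C − 10.9 °C)/0.9098 = 32.5 W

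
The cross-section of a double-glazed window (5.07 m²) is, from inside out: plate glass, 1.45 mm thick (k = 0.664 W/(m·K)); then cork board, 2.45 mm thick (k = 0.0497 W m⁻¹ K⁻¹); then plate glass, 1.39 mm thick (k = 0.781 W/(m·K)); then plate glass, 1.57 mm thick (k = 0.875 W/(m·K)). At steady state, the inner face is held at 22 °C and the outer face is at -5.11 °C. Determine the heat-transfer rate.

Resistance network (inner→outer):
  R_plate glass = L/(kA) = 0.00145/(0.664·5.07) = 4.307×10^-4 K/W
  R_cork board = L/(kA) = 0.00245/(0.0497·5.07) = 0.009723 K/W
  R_plate glass = L/(kA) = 0.00139/(0.781·5.07) = 3.510×10^-4 K/W
  R_plate glass = L/(kA) = 0.00157/(0.875·5.07) = 3.539×10^-4 K/W
ΣR = 4.307×10^-4 + 0.009723 + 3.510×10^-4 + 3.539×10^-4 = 0.01086 K/W
Q = ΔT/ΣR = (22 °C − -5.11 °C)/0.01086 = 2500 W

Q = 2.50 kW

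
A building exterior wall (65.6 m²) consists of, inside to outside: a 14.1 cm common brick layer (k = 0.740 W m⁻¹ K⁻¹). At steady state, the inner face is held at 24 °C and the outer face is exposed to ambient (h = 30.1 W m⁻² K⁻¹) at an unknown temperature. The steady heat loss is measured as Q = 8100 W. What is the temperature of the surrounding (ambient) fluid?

Sum the resistances:
  R_common brick = L/(kA) = 0.141/(0.740·65.6) = 0.002905 K/W
  R_conv,out = 1/(hA) = 1/(30.1·65.6) = 5.064×10^-4 K/W
ΣR = 0.003411 K/W
ΔT = Q·ΣR = 8100 × 0.003411 = 27.63 K
Heat flows outward, so T_out = T_in − ΔT = 24 − 27.63 = -3.63 °C

T_out = -3.63 °C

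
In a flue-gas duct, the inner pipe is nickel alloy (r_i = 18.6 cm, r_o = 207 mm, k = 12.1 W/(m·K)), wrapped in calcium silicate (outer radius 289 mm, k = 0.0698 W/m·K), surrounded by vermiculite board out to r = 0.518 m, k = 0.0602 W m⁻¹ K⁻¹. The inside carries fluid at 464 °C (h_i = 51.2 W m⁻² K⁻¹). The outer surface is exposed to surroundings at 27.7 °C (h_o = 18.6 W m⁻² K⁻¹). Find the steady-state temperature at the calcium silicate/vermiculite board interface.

Resistance network (inner→outer):
  R'_conv,in = 1/(2πr h) = 1/(2π·0.186·51.2) = 0.01671 m·K/W
  R'_nickel alloy = ln(0.207/0.186)/(2πk) = 0.1070/(2π·12.1) = 0.001407 m·K/W
  R'_calcium silicate = ln(0.289/0.207)/(2πk) = 0.3337/(2π·0.0698) = 0.7609 m·K/W
  R'_vermiculite board = ln(0.518/0.289)/(2πk) = 0.5835/(2π·0.0602) = 1.543 m·K/W
  R'_conv,out = 1/(2πr h) = 1/(2π·0.518·18.6) = 0.01652 m·K/W
ΣR = 0.01671 + 0.001407 + 0.7609 + 1.543 + 0.01652 = 2.339 m·K/W
Q' = ΔT/ΣR = (464 °C − 27.7 °C)/2.339 = 186.5 W/m
From the inner boundary to the calcium silicate/vermiculite board interface, ΣR_partial = 0.7790 m·K/W.
T_interface = T_in − Q'·ΣR_partial = 464 °C − (186.5)(0.7790) = 319 °C

T = 319 °C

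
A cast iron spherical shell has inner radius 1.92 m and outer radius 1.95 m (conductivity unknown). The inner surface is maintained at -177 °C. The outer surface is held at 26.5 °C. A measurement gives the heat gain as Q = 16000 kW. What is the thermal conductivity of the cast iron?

k = 50.1 W/m·K

ΣR = ΔT/Q = |-177 − 26.5|/1.60×10^7 = 1.272×10^-5 K/W
(1/r₁−1/r₂)/(4πk) = 1.272×10^-5 ⇒ k = 0.008013/(4π·1.272×10^-5) = 50.1 W/m·K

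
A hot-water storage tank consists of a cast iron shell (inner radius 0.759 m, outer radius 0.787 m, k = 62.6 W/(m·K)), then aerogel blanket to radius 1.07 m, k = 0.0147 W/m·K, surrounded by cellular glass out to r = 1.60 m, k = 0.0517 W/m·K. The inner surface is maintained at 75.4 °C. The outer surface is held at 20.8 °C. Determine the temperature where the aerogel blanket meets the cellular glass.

Series thermal resistances, inner to outer:
  R_cast iron = (1/0.759 − 1/0.787)/(4πk) = 0.04688/(4π·62.6) = 5.959×10^-5 K/W
  R_aerogel blanket = (1/0.787 − 1/1.07)/(4πk) = 0.3361/(4π·0.0147) = 1.819 K/W
  R_cellular glass = (1/1.07 − 1/1.60)/(4πk) = 0.3096/(4π·0.0517) = 0.4765 K/W
ΣR = 5.959×10^-5 + 1.819 + 0.4765 = 2.296 K/W
Q = ΔT/ΣR = (75.4 °C − 20.8 °C)/2.296 = 23.78 W
From the inner boundary to the aerogel blanket/cellular glass interface, ΣR_partial = 1.819 K/W.
T_interface = T_in − Q·ΣR_partial = 75.4 °C − (23.78)(1.819) = 32.1 °C

T = 32.1 °C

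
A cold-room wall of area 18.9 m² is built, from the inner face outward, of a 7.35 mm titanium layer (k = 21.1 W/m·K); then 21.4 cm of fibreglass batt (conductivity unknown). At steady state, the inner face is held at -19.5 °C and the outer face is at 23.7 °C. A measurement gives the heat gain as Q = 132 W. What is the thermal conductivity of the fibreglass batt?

k = 0.0346 W/m·K

ΣR = ΔT/Q = |-19.5 − 23.7|/132 = 0.3273 K/W
Known resistances:
  R_titanium = L/(kA) = 0.00735/(21.1·18.9) = 1.843×10^-5 K/W
R_fibreglass batt = ΣR − ΣR_known = 0.3273 − 1.843×10^-5 = 0.3273 K/W
L/(kA) = 0.3273 ⇒ k = 0.214/(0.3273·18.9) = 0.0346 W/m·K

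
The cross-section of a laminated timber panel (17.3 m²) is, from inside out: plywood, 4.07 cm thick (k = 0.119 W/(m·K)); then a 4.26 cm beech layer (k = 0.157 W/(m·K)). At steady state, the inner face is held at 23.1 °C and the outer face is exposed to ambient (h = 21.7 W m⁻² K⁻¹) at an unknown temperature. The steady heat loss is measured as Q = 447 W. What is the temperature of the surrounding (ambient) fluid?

T_out = 6.06 °C

Sum the resistances:
  R_plywood = L/(kA) = 0.0407/(0.119·17.3) = 0.01977 K/W
  R_beech = L/(kA) = 0.0426/(0.157·17.3) = 0.01568 K/W
  R_conv,out = 1/(hA) = 1/(21.7·17.3) = 0.002664 K/W
ΣR = 0.03812 K/W
ΔT = Q·ΣR = 447 × 0.03812 = 17.04 K
Heat flows outward, so T_out = T_in − ΔT = 23.1 − 17.04 = 6.06 °C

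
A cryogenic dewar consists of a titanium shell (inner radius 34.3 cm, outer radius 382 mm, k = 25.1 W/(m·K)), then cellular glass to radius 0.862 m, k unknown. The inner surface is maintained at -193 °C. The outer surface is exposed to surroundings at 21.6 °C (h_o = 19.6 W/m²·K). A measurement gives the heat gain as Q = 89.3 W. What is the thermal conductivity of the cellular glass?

k = 0.0484 W/m·K

ΣR = ΔT/Q = |-193 − 21.6|/89.3 = 2.403 K/W
Known resistances:
  R_titanium = (1/0.343 − 1/0.382)/(4πk) = 0.2977/(4π·25.1) = 9.437×10^-4 K/W
  R_conv,out = 1/(4πr²h) = 1/(4π·0.862²·19.6) = 0.005464 K/W
R_cellular glass = ΣR − ΣR_known = 2.403 − 0.006408 = 2.397 K/W
(1/r₁−1/r₂)/(4πk) = 2.397 ⇒ k = 1.458/(4π·2.397) = 0.0484 W/m·K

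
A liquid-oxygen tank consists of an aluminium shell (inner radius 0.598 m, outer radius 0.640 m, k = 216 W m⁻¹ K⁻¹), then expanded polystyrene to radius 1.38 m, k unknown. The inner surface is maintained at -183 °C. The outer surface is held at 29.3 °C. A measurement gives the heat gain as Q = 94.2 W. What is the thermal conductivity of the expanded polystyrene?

ΣR = ΔT/Q = |-183 − 29.3|/94.2 = 2.254 K/W
Known resistances:
  R_aluminium = (1/0.598 − 1/0.640)/(4πk) = 0.1097/(4π·216) = 4.043×10^-5 K/W
R_expanded polystyrene = ΣR − ΣR_known = 2.254 − 4.043×10^-5 = 2.254 K/W
(1/r₁−1/r₂)/(4πk) = 2.254 ⇒ k = 0.8379/(4π·2.254) = 0.0296 W/m·K

k = 0.0296 W/m·K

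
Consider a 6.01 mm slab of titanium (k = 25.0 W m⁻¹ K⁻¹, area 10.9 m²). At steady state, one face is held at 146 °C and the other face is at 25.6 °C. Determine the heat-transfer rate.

Q = kA·ΔT/L = 25.0 × 10.9 × |146 °C − 25.6 °C| / 0.00601 = 5.46×10^6 W

Q = 5.46×10^6 W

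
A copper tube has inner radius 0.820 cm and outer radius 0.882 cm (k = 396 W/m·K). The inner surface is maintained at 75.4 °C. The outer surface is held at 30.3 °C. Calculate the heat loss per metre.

Q' = 2πk·ΔT/ln(r₂/r₁) = 2π × 396 × 45.1 / ln(0.00882/0.00820) = 1.54×10^6 W/m

Q' = 1540 kW/m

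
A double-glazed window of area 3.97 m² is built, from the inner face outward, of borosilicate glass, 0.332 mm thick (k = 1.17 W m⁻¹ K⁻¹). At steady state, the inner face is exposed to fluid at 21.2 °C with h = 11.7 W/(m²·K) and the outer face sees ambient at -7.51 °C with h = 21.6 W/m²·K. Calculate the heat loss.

Treat each layer as a resistance in series:
  R_conv,in = 1/(hA) = 1/(11.7·3.97) = 0.02153 K/W
  R_borosilicate glass = L/(kA) = 3.32×10^-4/(1.17·3.97) = 7.148×10^-5 K/W
  R_conv,out = 1/(hA) = 1/(21.6·3.97) = 0.01166 K/W
ΣR = 0.02153 + 7.148×10^-5 + 0.01166 = 0.03326 K/W
Q = ΔT/ΣR = (21.2 °C − -7.51 °C)/0.03326 = 863 W

Q = 863 W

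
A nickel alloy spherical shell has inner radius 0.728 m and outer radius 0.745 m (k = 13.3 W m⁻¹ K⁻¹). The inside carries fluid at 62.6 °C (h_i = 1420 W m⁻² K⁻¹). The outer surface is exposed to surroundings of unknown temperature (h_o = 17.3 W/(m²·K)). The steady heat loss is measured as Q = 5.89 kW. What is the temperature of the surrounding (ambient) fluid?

Series resistances:
  R_conv,in = 1/(4πr²h) = 1/(4π·0.728²·1420) = 1.057×10^-4 K/W
  R_nickel alloy = (1/0.728 − 1/0.745)/(4πk) = 0.03134/(4π·13.3) = 1.875×10^-4 K/W
  R_conv,out = 1/(4πr²h) = 1/(4π·0.745²·17.3) = 0.008288 K/W
ΣR = 0.008581 K/W
ΔT = Q·ΣR = 5890 × 0.008581 = 50.54 K
Heat flows outward, so T_out = T_in − ΔT = 62.6 − 50.54 = 12.1 °C

T_out = 12.1 °C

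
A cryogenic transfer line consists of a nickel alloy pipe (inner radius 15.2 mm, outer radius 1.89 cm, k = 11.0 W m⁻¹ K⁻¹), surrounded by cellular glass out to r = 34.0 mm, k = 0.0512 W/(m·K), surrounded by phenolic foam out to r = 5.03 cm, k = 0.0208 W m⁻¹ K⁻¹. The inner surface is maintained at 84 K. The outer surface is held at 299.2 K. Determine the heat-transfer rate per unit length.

Q' = 44.6 W/m

Series thermal resistances, inner to outer:
  R'_nickel alloy = ln(0.0189/0.0152)/(2πk) = 0.2179/(2π·11.0) = 0.003152 m·K/W
  R'_cellular glass = ln(0.0340/0.0189)/(2πk) = 0.5872/(2π·0.0512) = 1.825 m·K/W
  R'_phenolic foam = ln(0.0503/0.0340)/(2πk) = 0.3916/(2π·0.0208) = 2.997 m·K/W
ΣR = 0.003152 + 1.825 + 2.997 = 4.825 m·K/W
Q' = ΔT/ΣR = (84 K − 299.2 K)/4.825 = -44.6 W/m
(Negative Q' ⇒ heat flows inward; heat gain = 44.6 W/m.)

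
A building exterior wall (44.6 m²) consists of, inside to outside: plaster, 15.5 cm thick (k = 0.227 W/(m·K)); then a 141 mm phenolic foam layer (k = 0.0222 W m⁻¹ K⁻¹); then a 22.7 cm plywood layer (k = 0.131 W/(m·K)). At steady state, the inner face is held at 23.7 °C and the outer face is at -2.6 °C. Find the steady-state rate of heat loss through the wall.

Q = 134 W

Treat each layer as a resistance in series:
  R_plaster = L/(kA) = 0.155/(0.227·44.6) = 0.01531 K/W
  R_phenolic foam = L/(kA) = 0.141/(0.0222·44.6) = 0.1424 K/W
  R_plywood = L/(kA) = 0.227/(0.131·44.6) = 0.03885 K/W
ΣR = 0.01531 + 0.1424 + 0.03885 = 0.1966 K/W
Q = ΔT/ΣR = (23.7 °C − -2.6 °C)/0.1966 = 134 W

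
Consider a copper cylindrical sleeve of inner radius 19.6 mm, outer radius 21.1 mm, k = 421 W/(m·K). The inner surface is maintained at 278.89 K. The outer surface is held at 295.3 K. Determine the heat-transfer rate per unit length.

Q' = 2πk·ΔT/ln(r₂/r₁) = 2π × 421 × 16.41 / ln(0.0211/0.0196) = 5.89×10^5 W/m

Q' = 589 kW/m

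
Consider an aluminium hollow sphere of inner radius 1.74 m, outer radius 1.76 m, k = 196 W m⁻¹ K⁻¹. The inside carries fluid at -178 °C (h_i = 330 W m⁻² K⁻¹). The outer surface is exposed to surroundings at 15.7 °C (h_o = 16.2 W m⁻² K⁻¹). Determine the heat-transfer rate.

Series thermal resistances, inner to outer:
  R_conv,in = 1/(4πr²h) = 1/(4π·1.74²·330) = 7.965×10^-5 K/W
  R_aluminium = (1/1.74 − 1/1.76)/(4πk) = 0.006531/(4π·196) = 2.652×10^-6 K/W
  R_conv,out = 1/(4πr²h) = 1/(4π·1.76²·16.2) = 0.001586 K/W
ΣR = 7.965×10^-5 + 2.652×10^-6 + 0.001586 = 0.001668 K/W
Q = ΔT/ΣR = (-178 °C − 15.7 °C)/0.001668 = -1.16×10^5 W
(Negative Q ⇒ heat flows inward; heat gain = 1.16×10^5 W.)

Q = 116 kW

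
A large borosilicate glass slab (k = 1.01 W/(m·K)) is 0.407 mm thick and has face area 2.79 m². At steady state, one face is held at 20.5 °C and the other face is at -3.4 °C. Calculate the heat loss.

Q = kA·ΔT/L = 1.01 × 2.79 × |20.5 °C − -3.4 °C| / 4.07×10^-4 = 1.65×10^5 W

Q = 1.65×10^5 W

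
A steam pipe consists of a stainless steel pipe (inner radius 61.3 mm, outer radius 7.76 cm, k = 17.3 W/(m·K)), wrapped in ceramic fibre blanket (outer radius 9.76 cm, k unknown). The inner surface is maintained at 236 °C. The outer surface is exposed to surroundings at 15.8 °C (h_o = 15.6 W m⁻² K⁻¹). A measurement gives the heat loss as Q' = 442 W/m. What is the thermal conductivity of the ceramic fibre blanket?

ΣR = ΔT/Q' = |236 − 15.8|/442 = 0.4982 m·K/W
Known resistances:
  R'_stainless steel = ln(0.0776/0.0613)/(2πk) = 0.2358/(2π·17.3) = 0.002169 m·K/W
  R'_conv,out = 1/(2πr h) = 1/(2π·0.0976·15.6) = 0.1045 m·K/W
R_ceramic fibre blanket = ΣR − ΣR_known = 0.4982 − 0.1067 = 0.3915 m·K/W
ln(r₂/r₁)/(2πk) = 0.3915 ⇒ k = 0.2293/(2π·0.3915) = 0.0932 W/m·K

k = 0.0932 W/m·K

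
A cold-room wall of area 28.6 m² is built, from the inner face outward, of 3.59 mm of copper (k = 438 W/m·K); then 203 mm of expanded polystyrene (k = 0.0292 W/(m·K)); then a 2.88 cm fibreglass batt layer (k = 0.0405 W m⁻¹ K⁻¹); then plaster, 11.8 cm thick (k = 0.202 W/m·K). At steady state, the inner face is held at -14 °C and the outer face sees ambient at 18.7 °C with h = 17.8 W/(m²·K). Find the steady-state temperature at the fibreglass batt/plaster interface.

T = 16.2 °C

Resistance network (inner→outer):
  R_copper = L/(kA) = 0.00359/(438·28.6) = 2.866×10^-7 K/W
  R_expanded polystyrene = L/(kA) = 0.203/(0.0292·28.6) = 0.2431 K/W
  R_fibreglass batt = L/(kA) = 0.0288/(0.0405·28.6) = 0.02486 K/W
  R_plaster = L/(kA) = 0.118/(0.202·28.6) = 0.02043 K/W
  R_conv,out = 1/(hA) = 1/(17.8·28.6) = 0.001964 K/W
ΣR = 2.866×10^-7 + 0.2431 + 0.02486 + 0.02043 + 0.001964 = 0.2904 K/W
Q = ΔT/ΣR = (-14 °C − 18.7 °C)/0.2904 = -112.6 W
From the inner boundary to the fibreglass batt/plaster interface, ΣR_partial = 0.2680 K/W.
T_interface = T_in − Q·ΣR_partial = -14 °C − (-112.6)(0.2680) = 16.2 °C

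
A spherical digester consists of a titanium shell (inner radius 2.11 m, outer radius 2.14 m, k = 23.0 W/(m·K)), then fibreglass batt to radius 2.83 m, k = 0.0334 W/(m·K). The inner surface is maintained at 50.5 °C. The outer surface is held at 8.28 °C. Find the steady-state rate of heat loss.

Q = 156 W

Resistance network (inner→outer):
  R_titanium = (1/2.11 − 1/2.14)/(4πk) = 0.006644/(4π·23.0) = 2.299×10^-5 K/W
  R_fibreglass batt = (1/2.14 − 1/2.83)/(4πk) = 0.1139/(4π·0.0334) = 0.2715 K/W
ΣR = 2.299×10^-5 + 0.2715 = 0.2715 K/W
Q = ΔT/ΣR = (50.5 °C − 8.28 °C)/0.2715 = 156 W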